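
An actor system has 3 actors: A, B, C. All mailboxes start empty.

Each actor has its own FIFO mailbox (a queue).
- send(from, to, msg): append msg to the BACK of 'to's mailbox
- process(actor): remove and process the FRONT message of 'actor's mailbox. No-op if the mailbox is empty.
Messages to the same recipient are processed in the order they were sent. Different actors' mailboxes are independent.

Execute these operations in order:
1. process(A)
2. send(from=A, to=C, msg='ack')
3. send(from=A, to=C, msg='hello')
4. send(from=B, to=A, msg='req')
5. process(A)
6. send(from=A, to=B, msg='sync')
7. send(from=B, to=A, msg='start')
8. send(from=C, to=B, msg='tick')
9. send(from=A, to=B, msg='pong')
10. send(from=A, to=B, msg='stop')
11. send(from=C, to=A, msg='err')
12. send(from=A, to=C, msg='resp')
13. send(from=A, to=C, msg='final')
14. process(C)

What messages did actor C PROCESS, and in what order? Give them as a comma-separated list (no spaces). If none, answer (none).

After 1 (process(A)): A:[] B:[] C:[]
After 2 (send(from=A, to=C, msg='ack')): A:[] B:[] C:[ack]
After 3 (send(from=A, to=C, msg='hello')): A:[] B:[] C:[ack,hello]
After 4 (send(from=B, to=A, msg='req')): A:[req] B:[] C:[ack,hello]
After 5 (process(A)): A:[] B:[] C:[ack,hello]
After 6 (send(from=A, to=B, msg='sync')): A:[] B:[sync] C:[ack,hello]
After 7 (send(from=B, to=A, msg='start')): A:[start] B:[sync] C:[ack,hello]
After 8 (send(from=C, to=B, msg='tick')): A:[start] B:[sync,tick] C:[ack,hello]
After 9 (send(from=A, to=B, msg='pong')): A:[start] B:[sync,tick,pong] C:[ack,hello]
After 10 (send(from=A, to=B, msg='stop')): A:[start] B:[sync,tick,pong,stop] C:[ack,hello]
After 11 (send(from=C, to=A, msg='err')): A:[start,err] B:[sync,tick,pong,stop] C:[ack,hello]
After 12 (send(from=A, to=C, msg='resp')): A:[start,err] B:[sync,tick,pong,stop] C:[ack,hello,resp]
After 13 (send(from=A, to=C, msg='final')): A:[start,err] B:[sync,tick,pong,stop] C:[ack,hello,resp,final]
After 14 (process(C)): A:[start,err] B:[sync,tick,pong,stop] C:[hello,resp,final]

Answer: ack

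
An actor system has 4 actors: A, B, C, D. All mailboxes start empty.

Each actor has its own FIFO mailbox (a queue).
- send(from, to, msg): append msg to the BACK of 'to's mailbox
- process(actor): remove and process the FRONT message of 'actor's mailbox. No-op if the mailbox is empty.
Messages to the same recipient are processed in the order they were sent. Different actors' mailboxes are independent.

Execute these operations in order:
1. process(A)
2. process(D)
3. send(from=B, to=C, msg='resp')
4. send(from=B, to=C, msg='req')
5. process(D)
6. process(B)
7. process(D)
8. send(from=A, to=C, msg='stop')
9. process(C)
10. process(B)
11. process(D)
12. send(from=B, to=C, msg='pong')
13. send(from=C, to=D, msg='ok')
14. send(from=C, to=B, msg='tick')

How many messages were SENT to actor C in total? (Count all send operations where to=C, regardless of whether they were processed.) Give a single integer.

Answer: 4

Derivation:
After 1 (process(A)): A:[] B:[] C:[] D:[]
After 2 (process(D)): A:[] B:[] C:[] D:[]
After 3 (send(from=B, to=C, msg='resp')): A:[] B:[] C:[resp] D:[]
After 4 (send(from=B, to=C, msg='req')): A:[] B:[] C:[resp,req] D:[]
After 5 (process(D)): A:[] B:[] C:[resp,req] D:[]
After 6 (process(B)): A:[] B:[] C:[resp,req] D:[]
After 7 (process(D)): A:[] B:[] C:[resp,req] D:[]
After 8 (send(from=A, to=C, msg='stop')): A:[] B:[] C:[resp,req,stop] D:[]
After 9 (process(C)): A:[] B:[] C:[req,stop] D:[]
After 10 (process(B)): A:[] B:[] C:[req,stop] D:[]
After 11 (process(D)): A:[] B:[] C:[req,stop] D:[]
After 12 (send(from=B, to=C, msg='pong')): A:[] B:[] C:[req,stop,pong] D:[]
After 13 (send(from=C, to=D, msg='ok')): A:[] B:[] C:[req,stop,pong] D:[ok]
After 14 (send(from=C, to=B, msg='tick')): A:[] B:[tick] C:[req,stop,pong] D:[ok]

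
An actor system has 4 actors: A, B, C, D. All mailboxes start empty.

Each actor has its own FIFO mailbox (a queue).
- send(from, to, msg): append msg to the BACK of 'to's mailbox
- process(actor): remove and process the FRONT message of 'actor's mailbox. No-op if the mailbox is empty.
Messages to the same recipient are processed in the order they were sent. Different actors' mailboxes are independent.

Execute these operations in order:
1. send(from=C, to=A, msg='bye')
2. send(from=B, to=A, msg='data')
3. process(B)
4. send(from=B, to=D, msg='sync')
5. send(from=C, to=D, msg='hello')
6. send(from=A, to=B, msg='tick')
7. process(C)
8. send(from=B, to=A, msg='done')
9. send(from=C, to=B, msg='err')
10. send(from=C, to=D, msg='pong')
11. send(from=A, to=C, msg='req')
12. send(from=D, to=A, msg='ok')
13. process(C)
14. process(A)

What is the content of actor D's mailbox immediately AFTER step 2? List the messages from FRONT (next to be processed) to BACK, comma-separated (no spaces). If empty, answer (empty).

After 1 (send(from=C, to=A, msg='bye')): A:[bye] B:[] C:[] D:[]
After 2 (send(from=B, to=A, msg='data')): A:[bye,data] B:[] C:[] D:[]

(empty)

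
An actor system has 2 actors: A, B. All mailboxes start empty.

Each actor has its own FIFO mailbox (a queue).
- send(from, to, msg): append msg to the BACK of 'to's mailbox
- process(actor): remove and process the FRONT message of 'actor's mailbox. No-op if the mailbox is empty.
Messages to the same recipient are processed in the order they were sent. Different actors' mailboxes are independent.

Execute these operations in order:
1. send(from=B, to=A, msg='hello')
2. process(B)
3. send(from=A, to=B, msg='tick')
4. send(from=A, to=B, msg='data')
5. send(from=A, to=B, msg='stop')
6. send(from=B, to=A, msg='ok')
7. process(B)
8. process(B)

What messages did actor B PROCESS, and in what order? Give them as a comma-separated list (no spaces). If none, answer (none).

After 1 (send(from=B, to=A, msg='hello')): A:[hello] B:[]
After 2 (process(B)): A:[hello] B:[]
After 3 (send(from=A, to=B, msg='tick')): A:[hello] B:[tick]
After 4 (send(from=A, to=B, msg='data')): A:[hello] B:[tick,data]
After 5 (send(from=A, to=B, msg='stop')): A:[hello] B:[tick,data,stop]
After 6 (send(from=B, to=A, msg='ok')): A:[hello,ok] B:[tick,data,stop]
After 7 (process(B)): A:[hello,ok] B:[data,stop]
After 8 (process(B)): A:[hello,ok] B:[stop]

Answer: tick,data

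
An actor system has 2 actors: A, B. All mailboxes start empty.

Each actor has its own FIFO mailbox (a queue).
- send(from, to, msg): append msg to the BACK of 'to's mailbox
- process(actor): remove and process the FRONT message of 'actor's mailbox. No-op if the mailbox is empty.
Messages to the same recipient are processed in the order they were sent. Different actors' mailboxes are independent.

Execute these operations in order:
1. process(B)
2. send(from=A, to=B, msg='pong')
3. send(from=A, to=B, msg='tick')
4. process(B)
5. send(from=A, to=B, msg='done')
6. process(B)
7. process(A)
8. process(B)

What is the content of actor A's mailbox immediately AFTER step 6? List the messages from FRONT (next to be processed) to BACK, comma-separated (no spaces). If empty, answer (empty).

After 1 (process(B)): A:[] B:[]
After 2 (send(from=A, to=B, msg='pong')): A:[] B:[pong]
After 3 (send(from=A, to=B, msg='tick')): A:[] B:[pong,tick]
After 4 (process(B)): A:[] B:[tick]
After 5 (send(from=A, to=B, msg='done')): A:[] B:[tick,done]
After 6 (process(B)): A:[] B:[done]

(empty)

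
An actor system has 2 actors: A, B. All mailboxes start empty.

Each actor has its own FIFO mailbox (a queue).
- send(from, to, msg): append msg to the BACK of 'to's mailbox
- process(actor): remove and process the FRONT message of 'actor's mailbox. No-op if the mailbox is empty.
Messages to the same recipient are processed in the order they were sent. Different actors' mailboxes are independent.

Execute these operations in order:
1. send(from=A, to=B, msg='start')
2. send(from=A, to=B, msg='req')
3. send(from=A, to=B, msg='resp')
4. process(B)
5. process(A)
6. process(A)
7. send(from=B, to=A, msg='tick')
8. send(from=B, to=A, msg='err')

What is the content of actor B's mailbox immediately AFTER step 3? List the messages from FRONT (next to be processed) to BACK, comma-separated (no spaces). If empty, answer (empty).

After 1 (send(from=A, to=B, msg='start')): A:[] B:[start]
After 2 (send(from=A, to=B, msg='req')): A:[] B:[start,req]
After 3 (send(from=A, to=B, msg='resp')): A:[] B:[start,req,resp]

start,req,resp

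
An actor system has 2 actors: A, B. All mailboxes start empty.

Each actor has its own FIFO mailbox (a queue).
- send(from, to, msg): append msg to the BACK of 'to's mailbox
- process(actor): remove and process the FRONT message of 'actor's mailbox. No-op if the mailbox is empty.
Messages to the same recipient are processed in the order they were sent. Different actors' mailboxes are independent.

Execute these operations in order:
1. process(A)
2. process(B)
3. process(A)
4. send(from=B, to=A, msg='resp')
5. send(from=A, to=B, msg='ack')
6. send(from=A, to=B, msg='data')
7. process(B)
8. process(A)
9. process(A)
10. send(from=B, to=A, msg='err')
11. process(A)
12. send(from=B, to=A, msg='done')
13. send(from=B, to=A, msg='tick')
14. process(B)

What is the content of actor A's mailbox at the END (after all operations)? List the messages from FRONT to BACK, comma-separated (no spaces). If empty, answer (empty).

Answer: done,tick

Derivation:
After 1 (process(A)): A:[] B:[]
After 2 (process(B)): A:[] B:[]
After 3 (process(A)): A:[] B:[]
After 4 (send(from=B, to=A, msg='resp')): A:[resp] B:[]
After 5 (send(from=A, to=B, msg='ack')): A:[resp] B:[ack]
After 6 (send(from=A, to=B, msg='data')): A:[resp] B:[ack,data]
After 7 (process(B)): A:[resp] B:[data]
After 8 (process(A)): A:[] B:[data]
After 9 (process(A)): A:[] B:[data]
After 10 (send(from=B, to=A, msg='err')): A:[err] B:[data]
After 11 (process(A)): A:[] B:[data]
After 12 (send(from=B, to=A, msg='done')): A:[done] B:[data]
After 13 (send(from=B, to=A, msg='tick')): A:[done,tick] B:[data]
After 14 (process(B)): A:[done,tick] B:[]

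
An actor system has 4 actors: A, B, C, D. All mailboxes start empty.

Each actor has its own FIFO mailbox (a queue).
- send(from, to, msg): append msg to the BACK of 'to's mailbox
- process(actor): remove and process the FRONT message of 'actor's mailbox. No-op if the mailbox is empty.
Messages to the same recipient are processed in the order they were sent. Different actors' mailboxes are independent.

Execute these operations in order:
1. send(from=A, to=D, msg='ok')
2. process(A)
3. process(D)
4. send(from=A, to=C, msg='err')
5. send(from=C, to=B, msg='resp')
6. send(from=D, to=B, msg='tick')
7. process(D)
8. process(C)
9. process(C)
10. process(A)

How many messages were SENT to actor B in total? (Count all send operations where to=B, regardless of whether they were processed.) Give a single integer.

Answer: 2

Derivation:
After 1 (send(from=A, to=D, msg='ok')): A:[] B:[] C:[] D:[ok]
After 2 (process(A)): A:[] B:[] C:[] D:[ok]
After 3 (process(D)): A:[] B:[] C:[] D:[]
After 4 (send(from=A, to=C, msg='err')): A:[] B:[] C:[err] D:[]
After 5 (send(from=C, to=B, msg='resp')): A:[] B:[resp] C:[err] D:[]
After 6 (send(from=D, to=B, msg='tick')): A:[] B:[resp,tick] C:[err] D:[]
After 7 (process(D)): A:[] B:[resp,tick] C:[err] D:[]
After 8 (process(C)): A:[] B:[resp,tick] C:[] D:[]
After 9 (process(C)): A:[] B:[resp,tick] C:[] D:[]
After 10 (process(A)): A:[] B:[resp,tick] C:[] D:[]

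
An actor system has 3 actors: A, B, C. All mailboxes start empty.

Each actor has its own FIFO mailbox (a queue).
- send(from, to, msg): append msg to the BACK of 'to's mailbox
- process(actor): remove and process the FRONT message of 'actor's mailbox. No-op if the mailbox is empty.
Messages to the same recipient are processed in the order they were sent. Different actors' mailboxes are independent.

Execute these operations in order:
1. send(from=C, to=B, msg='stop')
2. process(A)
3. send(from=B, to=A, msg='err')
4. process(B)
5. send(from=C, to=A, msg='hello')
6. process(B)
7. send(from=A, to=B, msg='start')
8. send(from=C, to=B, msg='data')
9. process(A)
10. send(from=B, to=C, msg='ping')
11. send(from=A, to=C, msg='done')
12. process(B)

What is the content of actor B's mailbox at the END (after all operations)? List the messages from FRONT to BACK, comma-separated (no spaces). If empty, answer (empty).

Answer: data

Derivation:
After 1 (send(from=C, to=B, msg='stop')): A:[] B:[stop] C:[]
After 2 (process(A)): A:[] B:[stop] C:[]
After 3 (send(from=B, to=A, msg='err')): A:[err] B:[stop] C:[]
After 4 (process(B)): A:[err] B:[] C:[]
After 5 (send(from=C, to=A, msg='hello')): A:[err,hello] B:[] C:[]
After 6 (process(B)): A:[err,hello] B:[] C:[]
After 7 (send(from=A, to=B, msg='start')): A:[err,hello] B:[start] C:[]
After 8 (send(from=C, to=B, msg='data')): A:[err,hello] B:[start,data] C:[]
After 9 (process(A)): A:[hello] B:[start,data] C:[]
After 10 (send(from=B, to=C, msg='ping')): A:[hello] B:[start,data] C:[ping]
After 11 (send(from=A, to=C, msg='done')): A:[hello] B:[start,data] C:[ping,done]
After 12 (process(B)): A:[hello] B:[data] C:[ping,done]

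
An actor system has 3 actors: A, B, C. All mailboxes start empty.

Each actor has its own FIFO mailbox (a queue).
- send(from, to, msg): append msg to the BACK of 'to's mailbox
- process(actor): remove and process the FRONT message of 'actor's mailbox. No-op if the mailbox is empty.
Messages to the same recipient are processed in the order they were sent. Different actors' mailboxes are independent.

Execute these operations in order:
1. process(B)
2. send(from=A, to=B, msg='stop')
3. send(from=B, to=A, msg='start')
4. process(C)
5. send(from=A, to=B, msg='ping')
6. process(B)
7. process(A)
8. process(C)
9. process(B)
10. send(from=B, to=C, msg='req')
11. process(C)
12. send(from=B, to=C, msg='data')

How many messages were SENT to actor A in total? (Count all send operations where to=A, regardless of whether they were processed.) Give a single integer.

Answer: 1

Derivation:
After 1 (process(B)): A:[] B:[] C:[]
After 2 (send(from=A, to=B, msg='stop')): A:[] B:[stop] C:[]
After 3 (send(from=B, to=A, msg='start')): A:[start] B:[stop] C:[]
After 4 (process(C)): A:[start] B:[stop] C:[]
After 5 (send(from=A, to=B, msg='ping')): A:[start] B:[stop,ping] C:[]
After 6 (process(B)): A:[start] B:[ping] C:[]
After 7 (process(A)): A:[] B:[ping] C:[]
After 8 (process(C)): A:[] B:[ping] C:[]
After 9 (process(B)): A:[] B:[] C:[]
After 10 (send(from=B, to=C, msg='req')): A:[] B:[] C:[req]
After 11 (process(C)): A:[] B:[] C:[]
After 12 (send(from=B, to=C, msg='data')): A:[] B:[] C:[data]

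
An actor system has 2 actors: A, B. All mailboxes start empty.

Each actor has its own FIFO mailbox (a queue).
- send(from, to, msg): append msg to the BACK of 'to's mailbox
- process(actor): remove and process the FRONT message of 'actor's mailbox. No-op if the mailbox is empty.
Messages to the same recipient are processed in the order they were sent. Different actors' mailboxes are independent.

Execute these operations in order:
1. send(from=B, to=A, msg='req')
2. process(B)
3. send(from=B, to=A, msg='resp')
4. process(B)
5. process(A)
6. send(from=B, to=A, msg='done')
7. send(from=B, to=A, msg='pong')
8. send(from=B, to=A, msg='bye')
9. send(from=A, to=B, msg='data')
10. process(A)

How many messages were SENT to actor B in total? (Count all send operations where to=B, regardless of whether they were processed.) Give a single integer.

After 1 (send(from=B, to=A, msg='req')): A:[req] B:[]
After 2 (process(B)): A:[req] B:[]
After 3 (send(from=B, to=A, msg='resp')): A:[req,resp] B:[]
After 4 (process(B)): A:[req,resp] B:[]
After 5 (process(A)): A:[resp] B:[]
After 6 (send(from=B, to=A, msg='done')): A:[resp,done] B:[]
After 7 (send(from=B, to=A, msg='pong')): A:[resp,done,pong] B:[]
After 8 (send(from=B, to=A, msg='bye')): A:[resp,done,pong,bye] B:[]
After 9 (send(from=A, to=B, msg='data')): A:[resp,done,pong,bye] B:[data]
After 10 (process(A)): A:[done,pong,bye] B:[data]

Answer: 1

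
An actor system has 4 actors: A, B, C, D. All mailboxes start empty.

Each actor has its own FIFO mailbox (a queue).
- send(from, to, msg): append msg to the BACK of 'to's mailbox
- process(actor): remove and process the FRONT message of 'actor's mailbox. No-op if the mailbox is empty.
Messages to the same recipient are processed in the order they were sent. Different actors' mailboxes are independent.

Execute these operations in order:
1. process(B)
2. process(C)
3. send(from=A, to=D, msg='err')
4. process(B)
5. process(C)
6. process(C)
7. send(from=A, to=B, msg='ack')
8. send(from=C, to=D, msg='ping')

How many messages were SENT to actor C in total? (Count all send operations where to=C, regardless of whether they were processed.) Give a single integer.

Answer: 0

Derivation:
After 1 (process(B)): A:[] B:[] C:[] D:[]
After 2 (process(C)): A:[] B:[] C:[] D:[]
After 3 (send(from=A, to=D, msg='err')): A:[] B:[] C:[] D:[err]
After 4 (process(B)): A:[] B:[] C:[] D:[err]
After 5 (process(C)): A:[] B:[] C:[] D:[err]
After 6 (process(C)): A:[] B:[] C:[] D:[err]
After 7 (send(from=A, to=B, msg='ack')): A:[] B:[ack] C:[] D:[err]
After 8 (send(from=C, to=D, msg='ping')): A:[] B:[ack] C:[] D:[err,ping]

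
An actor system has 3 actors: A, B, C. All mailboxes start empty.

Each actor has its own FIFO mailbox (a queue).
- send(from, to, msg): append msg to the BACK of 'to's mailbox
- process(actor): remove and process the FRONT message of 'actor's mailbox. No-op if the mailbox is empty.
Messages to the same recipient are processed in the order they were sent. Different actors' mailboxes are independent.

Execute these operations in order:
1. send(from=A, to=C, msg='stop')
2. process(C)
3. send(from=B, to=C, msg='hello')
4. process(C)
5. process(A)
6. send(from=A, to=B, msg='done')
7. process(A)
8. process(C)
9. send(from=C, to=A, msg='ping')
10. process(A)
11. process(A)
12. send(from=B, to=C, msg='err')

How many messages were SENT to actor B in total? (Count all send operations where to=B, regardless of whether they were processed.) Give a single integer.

Answer: 1

Derivation:
After 1 (send(from=A, to=C, msg='stop')): A:[] B:[] C:[stop]
After 2 (process(C)): A:[] B:[] C:[]
After 3 (send(from=B, to=C, msg='hello')): A:[] B:[] C:[hello]
After 4 (process(C)): A:[] B:[] C:[]
After 5 (process(A)): A:[] B:[] C:[]
After 6 (send(from=A, to=B, msg='done')): A:[] B:[done] C:[]
After 7 (process(A)): A:[] B:[done] C:[]
After 8 (process(C)): A:[] B:[done] C:[]
After 9 (send(from=C, to=A, msg='ping')): A:[ping] B:[done] C:[]
After 10 (process(A)): A:[] B:[done] C:[]
After 11 (process(A)): A:[] B:[done] C:[]
After 12 (send(from=B, to=C, msg='err')): A:[] B:[done] C:[err]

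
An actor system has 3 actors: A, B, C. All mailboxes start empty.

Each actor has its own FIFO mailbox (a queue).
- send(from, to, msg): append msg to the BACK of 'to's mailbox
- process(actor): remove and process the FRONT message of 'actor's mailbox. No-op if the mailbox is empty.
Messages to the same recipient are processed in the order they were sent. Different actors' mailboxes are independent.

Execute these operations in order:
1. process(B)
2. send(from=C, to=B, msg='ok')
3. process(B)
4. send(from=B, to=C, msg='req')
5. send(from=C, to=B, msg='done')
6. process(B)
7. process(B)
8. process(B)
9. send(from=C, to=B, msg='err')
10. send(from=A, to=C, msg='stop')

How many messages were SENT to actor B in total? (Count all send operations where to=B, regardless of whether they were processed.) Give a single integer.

Answer: 3

Derivation:
After 1 (process(B)): A:[] B:[] C:[]
After 2 (send(from=C, to=B, msg='ok')): A:[] B:[ok] C:[]
After 3 (process(B)): A:[] B:[] C:[]
After 4 (send(from=B, to=C, msg='req')): A:[] B:[] C:[req]
After 5 (send(from=C, to=B, msg='done')): A:[] B:[done] C:[req]
After 6 (process(B)): A:[] B:[] C:[req]
After 7 (process(B)): A:[] B:[] C:[req]
After 8 (process(B)): A:[] B:[] C:[req]
After 9 (send(from=C, to=B, msg='err')): A:[] B:[err] C:[req]
After 10 (send(from=A, to=C, msg='stop')): A:[] B:[err] C:[req,stop]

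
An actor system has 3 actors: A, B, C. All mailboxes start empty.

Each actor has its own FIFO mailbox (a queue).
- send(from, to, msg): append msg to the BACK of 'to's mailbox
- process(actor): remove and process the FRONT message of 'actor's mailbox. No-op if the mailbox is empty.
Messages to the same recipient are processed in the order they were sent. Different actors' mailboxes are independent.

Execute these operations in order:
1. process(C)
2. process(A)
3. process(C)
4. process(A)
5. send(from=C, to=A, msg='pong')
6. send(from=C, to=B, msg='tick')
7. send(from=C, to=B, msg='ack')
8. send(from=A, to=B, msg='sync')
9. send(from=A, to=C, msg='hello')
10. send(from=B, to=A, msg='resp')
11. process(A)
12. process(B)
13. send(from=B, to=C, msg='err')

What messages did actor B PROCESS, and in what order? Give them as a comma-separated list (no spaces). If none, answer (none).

Answer: tick

Derivation:
After 1 (process(C)): A:[] B:[] C:[]
After 2 (process(A)): A:[] B:[] C:[]
After 3 (process(C)): A:[] B:[] C:[]
After 4 (process(A)): A:[] B:[] C:[]
After 5 (send(from=C, to=A, msg='pong')): A:[pong] B:[] C:[]
After 6 (send(from=C, to=B, msg='tick')): A:[pong] B:[tick] C:[]
After 7 (send(from=C, to=B, msg='ack')): A:[pong] B:[tick,ack] C:[]
After 8 (send(from=A, to=B, msg='sync')): A:[pong] B:[tick,ack,sync] C:[]
After 9 (send(from=A, to=C, msg='hello')): A:[pong] B:[tick,ack,sync] C:[hello]
After 10 (send(from=B, to=A, msg='resp')): A:[pong,resp] B:[tick,ack,sync] C:[hello]
After 11 (process(A)): A:[resp] B:[tick,ack,sync] C:[hello]
After 12 (process(B)): A:[resp] B:[ack,sync] C:[hello]
After 13 (send(from=B, to=C, msg='err')): A:[resp] B:[ack,sync] C:[hello,err]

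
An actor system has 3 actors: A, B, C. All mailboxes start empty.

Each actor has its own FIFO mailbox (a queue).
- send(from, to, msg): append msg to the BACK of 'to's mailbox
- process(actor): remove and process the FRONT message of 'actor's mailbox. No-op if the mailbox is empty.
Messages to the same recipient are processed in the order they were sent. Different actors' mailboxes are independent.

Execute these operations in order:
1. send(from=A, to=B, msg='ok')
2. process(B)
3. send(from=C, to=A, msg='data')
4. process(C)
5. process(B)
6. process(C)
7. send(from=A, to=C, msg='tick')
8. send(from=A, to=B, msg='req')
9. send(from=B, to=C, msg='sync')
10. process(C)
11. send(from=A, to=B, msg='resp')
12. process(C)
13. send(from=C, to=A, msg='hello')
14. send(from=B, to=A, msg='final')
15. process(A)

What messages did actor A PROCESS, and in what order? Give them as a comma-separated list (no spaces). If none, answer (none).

Answer: data

Derivation:
After 1 (send(from=A, to=B, msg='ok')): A:[] B:[ok] C:[]
After 2 (process(B)): A:[] B:[] C:[]
After 3 (send(from=C, to=A, msg='data')): A:[data] B:[] C:[]
After 4 (process(C)): A:[data] B:[] C:[]
After 5 (process(B)): A:[data] B:[] C:[]
After 6 (process(C)): A:[data] B:[] C:[]
After 7 (send(from=A, to=C, msg='tick')): A:[data] B:[] C:[tick]
After 8 (send(from=A, to=B, msg='req')): A:[data] B:[req] C:[tick]
After 9 (send(from=B, to=C, msg='sync')): A:[data] B:[req] C:[tick,sync]
After 10 (process(C)): A:[data] B:[req] C:[sync]
After 11 (send(from=A, to=B, msg='resp')): A:[data] B:[req,resp] C:[sync]
After 12 (process(C)): A:[data] B:[req,resp] C:[]
After 13 (send(from=C, to=A, msg='hello')): A:[data,hello] B:[req,resp] C:[]
After 14 (send(from=B, to=A, msg='final')): A:[data,hello,final] B:[req,resp] C:[]
After 15 (process(A)): A:[hello,final] B:[req,resp] C:[]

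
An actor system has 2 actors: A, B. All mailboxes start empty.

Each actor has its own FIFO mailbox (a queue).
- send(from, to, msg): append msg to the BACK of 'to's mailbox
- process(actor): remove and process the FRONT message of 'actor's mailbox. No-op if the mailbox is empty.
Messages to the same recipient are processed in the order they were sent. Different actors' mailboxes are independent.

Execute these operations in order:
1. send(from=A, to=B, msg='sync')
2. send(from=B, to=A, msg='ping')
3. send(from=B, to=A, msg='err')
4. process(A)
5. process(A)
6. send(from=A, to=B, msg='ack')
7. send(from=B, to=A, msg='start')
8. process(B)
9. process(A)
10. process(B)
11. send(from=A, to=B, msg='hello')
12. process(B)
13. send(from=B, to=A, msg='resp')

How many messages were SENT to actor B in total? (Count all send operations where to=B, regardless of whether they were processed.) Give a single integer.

After 1 (send(from=A, to=B, msg='sync')): A:[] B:[sync]
After 2 (send(from=B, to=A, msg='ping')): A:[ping] B:[sync]
After 3 (send(from=B, to=A, msg='err')): A:[ping,err] B:[sync]
After 4 (process(A)): A:[err] B:[sync]
After 5 (process(A)): A:[] B:[sync]
After 6 (send(from=A, to=B, msg='ack')): A:[] B:[sync,ack]
After 7 (send(from=B, to=A, msg='start')): A:[start] B:[sync,ack]
After 8 (process(B)): A:[start] B:[ack]
After 9 (process(A)): A:[] B:[ack]
After 10 (process(B)): A:[] B:[]
After 11 (send(from=A, to=B, msg='hello')): A:[] B:[hello]
After 12 (process(B)): A:[] B:[]
After 13 (send(from=B, to=A, msg='resp')): A:[resp] B:[]

Answer: 3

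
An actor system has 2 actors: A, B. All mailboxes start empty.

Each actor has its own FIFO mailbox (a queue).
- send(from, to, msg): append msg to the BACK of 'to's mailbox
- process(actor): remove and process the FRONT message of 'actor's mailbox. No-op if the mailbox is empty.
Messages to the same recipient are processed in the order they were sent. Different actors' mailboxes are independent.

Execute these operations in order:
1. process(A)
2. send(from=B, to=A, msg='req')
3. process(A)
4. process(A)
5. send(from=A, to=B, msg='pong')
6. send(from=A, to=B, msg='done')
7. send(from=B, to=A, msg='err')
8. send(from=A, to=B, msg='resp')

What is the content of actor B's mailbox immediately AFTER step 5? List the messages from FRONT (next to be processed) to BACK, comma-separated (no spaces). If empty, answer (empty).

After 1 (process(A)): A:[] B:[]
After 2 (send(from=B, to=A, msg='req')): A:[req] B:[]
After 3 (process(A)): A:[] B:[]
After 4 (process(A)): A:[] B:[]
After 5 (send(from=A, to=B, msg='pong')): A:[] B:[pong]

pong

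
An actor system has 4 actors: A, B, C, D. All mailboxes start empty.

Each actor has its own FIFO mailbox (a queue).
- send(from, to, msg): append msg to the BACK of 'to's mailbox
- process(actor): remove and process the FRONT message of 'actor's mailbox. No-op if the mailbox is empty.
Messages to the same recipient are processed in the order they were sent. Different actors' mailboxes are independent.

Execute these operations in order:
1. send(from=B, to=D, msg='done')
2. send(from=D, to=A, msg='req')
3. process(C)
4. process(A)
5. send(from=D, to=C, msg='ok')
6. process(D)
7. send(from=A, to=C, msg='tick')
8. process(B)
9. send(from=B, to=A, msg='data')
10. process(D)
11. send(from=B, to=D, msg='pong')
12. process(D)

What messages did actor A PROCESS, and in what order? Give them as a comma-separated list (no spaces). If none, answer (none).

After 1 (send(from=B, to=D, msg='done')): A:[] B:[] C:[] D:[done]
After 2 (send(from=D, to=A, msg='req')): A:[req] B:[] C:[] D:[done]
After 3 (process(C)): A:[req] B:[] C:[] D:[done]
After 4 (process(A)): A:[] B:[] C:[] D:[done]
After 5 (send(from=D, to=C, msg='ok')): A:[] B:[] C:[ok] D:[done]
After 6 (process(D)): A:[] B:[] C:[ok] D:[]
After 7 (send(from=A, to=C, msg='tick')): A:[] B:[] C:[ok,tick] D:[]
After 8 (process(B)): A:[] B:[] C:[ok,tick] D:[]
After 9 (send(from=B, to=A, msg='data')): A:[data] B:[] C:[ok,tick] D:[]
After 10 (process(D)): A:[data] B:[] C:[ok,tick] D:[]
After 11 (send(from=B, to=D, msg='pong')): A:[data] B:[] C:[ok,tick] D:[pong]
After 12 (process(D)): A:[data] B:[] C:[ok,tick] D:[]

Answer: req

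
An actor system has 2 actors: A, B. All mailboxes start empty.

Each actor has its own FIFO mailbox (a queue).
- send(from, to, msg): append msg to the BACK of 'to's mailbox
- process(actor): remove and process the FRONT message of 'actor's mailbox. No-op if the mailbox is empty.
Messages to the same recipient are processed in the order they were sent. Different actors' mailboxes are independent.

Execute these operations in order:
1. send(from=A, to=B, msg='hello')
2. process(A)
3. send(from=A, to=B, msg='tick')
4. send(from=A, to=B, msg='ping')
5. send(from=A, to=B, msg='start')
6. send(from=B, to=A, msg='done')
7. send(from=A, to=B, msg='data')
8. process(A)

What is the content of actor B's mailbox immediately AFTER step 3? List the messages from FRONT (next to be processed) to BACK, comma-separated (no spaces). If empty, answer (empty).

After 1 (send(from=A, to=B, msg='hello')): A:[] B:[hello]
After 2 (process(A)): A:[] B:[hello]
After 3 (send(from=A, to=B, msg='tick')): A:[] B:[hello,tick]

hello,tick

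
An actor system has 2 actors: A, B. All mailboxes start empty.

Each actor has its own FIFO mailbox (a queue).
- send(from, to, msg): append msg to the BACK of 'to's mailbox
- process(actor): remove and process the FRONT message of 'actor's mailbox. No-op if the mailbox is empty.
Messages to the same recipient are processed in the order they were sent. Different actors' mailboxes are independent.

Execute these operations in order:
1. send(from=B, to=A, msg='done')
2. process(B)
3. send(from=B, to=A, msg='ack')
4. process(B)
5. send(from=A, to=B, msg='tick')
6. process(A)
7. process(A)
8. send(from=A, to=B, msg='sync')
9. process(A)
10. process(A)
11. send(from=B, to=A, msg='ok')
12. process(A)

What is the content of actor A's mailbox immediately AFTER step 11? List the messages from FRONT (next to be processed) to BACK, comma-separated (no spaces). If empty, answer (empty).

After 1 (send(from=B, to=A, msg='done')): A:[done] B:[]
After 2 (process(B)): A:[done] B:[]
After 3 (send(from=B, to=A, msg='ack')): A:[done,ack] B:[]
After 4 (process(B)): A:[done,ack] B:[]
After 5 (send(from=A, to=B, msg='tick')): A:[done,ack] B:[tick]
After 6 (process(A)): A:[ack] B:[tick]
After 7 (process(A)): A:[] B:[tick]
After 8 (send(from=A, to=B, msg='sync')): A:[] B:[tick,sync]
After 9 (process(A)): A:[] B:[tick,sync]
After 10 (process(A)): A:[] B:[tick,sync]
After 11 (send(from=B, to=A, msg='ok')): A:[ok] B:[tick,sync]

ok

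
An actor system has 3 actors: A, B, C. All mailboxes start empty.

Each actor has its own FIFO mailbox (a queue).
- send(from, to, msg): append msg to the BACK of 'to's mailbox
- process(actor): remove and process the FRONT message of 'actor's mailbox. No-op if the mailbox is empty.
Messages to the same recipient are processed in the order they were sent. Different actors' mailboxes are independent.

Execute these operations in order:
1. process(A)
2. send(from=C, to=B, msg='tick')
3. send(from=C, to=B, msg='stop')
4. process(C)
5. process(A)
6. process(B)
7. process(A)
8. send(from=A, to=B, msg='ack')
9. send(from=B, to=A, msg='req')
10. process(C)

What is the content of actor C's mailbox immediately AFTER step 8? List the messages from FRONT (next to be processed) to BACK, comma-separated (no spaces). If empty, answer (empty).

After 1 (process(A)): A:[] B:[] C:[]
After 2 (send(from=C, to=B, msg='tick')): A:[] B:[tick] C:[]
After 3 (send(from=C, to=B, msg='stop')): A:[] B:[tick,stop] C:[]
After 4 (process(C)): A:[] B:[tick,stop] C:[]
After 5 (process(A)): A:[] B:[tick,stop] C:[]
After 6 (process(B)): A:[] B:[stop] C:[]
After 7 (process(A)): A:[] B:[stop] C:[]
After 8 (send(from=A, to=B, msg='ack')): A:[] B:[stop,ack] C:[]

(empty)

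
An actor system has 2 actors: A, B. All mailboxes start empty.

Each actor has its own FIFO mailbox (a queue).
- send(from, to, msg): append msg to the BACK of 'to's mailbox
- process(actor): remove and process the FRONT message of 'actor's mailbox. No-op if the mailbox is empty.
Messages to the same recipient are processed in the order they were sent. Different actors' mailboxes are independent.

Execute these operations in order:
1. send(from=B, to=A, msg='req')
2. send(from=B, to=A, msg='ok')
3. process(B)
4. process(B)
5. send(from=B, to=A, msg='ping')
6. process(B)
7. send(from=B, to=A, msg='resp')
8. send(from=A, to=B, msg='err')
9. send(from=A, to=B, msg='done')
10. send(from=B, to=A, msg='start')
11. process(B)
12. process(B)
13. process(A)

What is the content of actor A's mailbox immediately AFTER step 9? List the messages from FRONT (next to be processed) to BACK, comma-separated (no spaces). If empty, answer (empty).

After 1 (send(from=B, to=A, msg='req')): A:[req] B:[]
After 2 (send(from=B, to=A, msg='ok')): A:[req,ok] B:[]
After 3 (process(B)): A:[req,ok] B:[]
After 4 (process(B)): A:[req,ok] B:[]
After 5 (send(from=B, to=A, msg='ping')): A:[req,ok,ping] B:[]
After 6 (process(B)): A:[req,ok,ping] B:[]
After 7 (send(from=B, to=A, msg='resp')): A:[req,ok,ping,resp] B:[]
After 8 (send(from=A, to=B, msg='err')): A:[req,ok,ping,resp] B:[err]
After 9 (send(from=A, to=B, msg='done')): A:[req,ok,ping,resp] B:[err,done]

req,ok,ping,resp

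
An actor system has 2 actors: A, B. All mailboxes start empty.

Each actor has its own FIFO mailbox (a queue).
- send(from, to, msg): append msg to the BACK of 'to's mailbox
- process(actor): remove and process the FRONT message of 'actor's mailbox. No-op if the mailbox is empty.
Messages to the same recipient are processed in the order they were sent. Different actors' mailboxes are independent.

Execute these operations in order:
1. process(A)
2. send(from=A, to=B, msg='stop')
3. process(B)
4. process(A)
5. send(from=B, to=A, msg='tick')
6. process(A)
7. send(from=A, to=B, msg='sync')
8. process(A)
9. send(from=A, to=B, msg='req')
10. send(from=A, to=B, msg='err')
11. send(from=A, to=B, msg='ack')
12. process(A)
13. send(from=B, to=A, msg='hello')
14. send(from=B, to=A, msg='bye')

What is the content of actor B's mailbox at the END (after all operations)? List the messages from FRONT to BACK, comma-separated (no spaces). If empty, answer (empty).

Answer: sync,req,err,ack

Derivation:
After 1 (process(A)): A:[] B:[]
After 2 (send(from=A, to=B, msg='stop')): A:[] B:[stop]
After 3 (process(B)): A:[] B:[]
After 4 (process(A)): A:[] B:[]
After 5 (send(from=B, to=A, msg='tick')): A:[tick] B:[]
After 6 (process(A)): A:[] B:[]
After 7 (send(from=A, to=B, msg='sync')): A:[] B:[sync]
After 8 (process(A)): A:[] B:[sync]
After 9 (send(from=A, to=B, msg='req')): A:[] B:[sync,req]
After 10 (send(from=A, to=B, msg='err')): A:[] B:[sync,req,err]
After 11 (send(from=A, to=B, msg='ack')): A:[] B:[sync,req,err,ack]
After 12 (process(A)): A:[] B:[sync,req,err,ack]
After 13 (send(from=B, to=A, msg='hello')): A:[hello] B:[sync,req,err,ack]
After 14 (send(from=B, to=A, msg='bye')): A:[hello,bye] B:[sync,req,err,ack]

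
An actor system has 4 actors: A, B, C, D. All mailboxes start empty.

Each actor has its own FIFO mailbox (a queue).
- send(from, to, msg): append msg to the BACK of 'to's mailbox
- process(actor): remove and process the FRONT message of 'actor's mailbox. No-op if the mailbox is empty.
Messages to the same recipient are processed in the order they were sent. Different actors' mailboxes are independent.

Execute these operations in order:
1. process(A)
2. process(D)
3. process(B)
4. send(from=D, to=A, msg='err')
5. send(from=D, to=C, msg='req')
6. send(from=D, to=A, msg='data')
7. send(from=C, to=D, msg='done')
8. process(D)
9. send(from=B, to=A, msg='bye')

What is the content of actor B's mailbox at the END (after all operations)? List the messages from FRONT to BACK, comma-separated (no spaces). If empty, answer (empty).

After 1 (process(A)): A:[] B:[] C:[] D:[]
After 2 (process(D)): A:[] B:[] C:[] D:[]
After 3 (process(B)): A:[] B:[] C:[] D:[]
After 4 (send(from=D, to=A, msg='err')): A:[err] B:[] C:[] D:[]
After 5 (send(from=D, to=C, msg='req')): A:[err] B:[] C:[req] D:[]
After 6 (send(from=D, to=A, msg='data')): A:[err,data] B:[] C:[req] D:[]
After 7 (send(from=C, to=D, msg='done')): A:[err,data] B:[] C:[req] D:[done]
After 8 (process(D)): A:[err,data] B:[] C:[req] D:[]
After 9 (send(from=B, to=A, msg='bye')): A:[err,data,bye] B:[] C:[req] D:[]

Answer: (empty)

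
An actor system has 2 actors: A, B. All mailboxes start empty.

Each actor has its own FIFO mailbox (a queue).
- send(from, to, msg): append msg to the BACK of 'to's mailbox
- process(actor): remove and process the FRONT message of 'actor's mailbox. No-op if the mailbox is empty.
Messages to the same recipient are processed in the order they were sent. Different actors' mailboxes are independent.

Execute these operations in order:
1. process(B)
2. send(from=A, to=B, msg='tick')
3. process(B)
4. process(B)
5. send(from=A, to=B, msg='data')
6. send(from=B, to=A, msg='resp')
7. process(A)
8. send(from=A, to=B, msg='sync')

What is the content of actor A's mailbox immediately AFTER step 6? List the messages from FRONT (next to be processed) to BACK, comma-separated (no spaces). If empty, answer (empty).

After 1 (process(B)): A:[] B:[]
After 2 (send(from=A, to=B, msg='tick')): A:[] B:[tick]
After 3 (process(B)): A:[] B:[]
After 4 (process(B)): A:[] B:[]
After 5 (send(from=A, to=B, msg='data')): A:[] B:[data]
After 6 (send(from=B, to=A, msg='resp')): A:[resp] B:[data]

resp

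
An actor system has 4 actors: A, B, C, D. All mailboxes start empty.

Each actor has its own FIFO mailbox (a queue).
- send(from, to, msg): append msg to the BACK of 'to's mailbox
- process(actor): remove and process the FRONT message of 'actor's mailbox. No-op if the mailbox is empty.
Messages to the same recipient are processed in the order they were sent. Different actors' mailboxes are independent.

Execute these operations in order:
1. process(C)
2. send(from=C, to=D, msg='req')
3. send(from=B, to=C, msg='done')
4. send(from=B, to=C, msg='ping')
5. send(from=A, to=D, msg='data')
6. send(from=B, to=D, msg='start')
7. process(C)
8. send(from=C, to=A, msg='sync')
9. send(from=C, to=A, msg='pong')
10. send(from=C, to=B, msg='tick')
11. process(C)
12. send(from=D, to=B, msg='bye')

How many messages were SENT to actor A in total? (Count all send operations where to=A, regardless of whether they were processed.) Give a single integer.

After 1 (process(C)): A:[] B:[] C:[] D:[]
After 2 (send(from=C, to=D, msg='req')): A:[] B:[] C:[] D:[req]
After 3 (send(from=B, to=C, msg='done')): A:[] B:[] C:[done] D:[req]
After 4 (send(from=B, to=C, msg='ping')): A:[] B:[] C:[done,ping] D:[req]
After 5 (send(from=A, to=D, msg='data')): A:[] B:[] C:[done,ping] D:[req,data]
After 6 (send(from=B, to=D, msg='start')): A:[] B:[] C:[done,ping] D:[req,data,start]
After 7 (process(C)): A:[] B:[] C:[ping] D:[req,data,start]
After 8 (send(from=C, to=A, msg='sync')): A:[sync] B:[] C:[ping] D:[req,data,start]
After 9 (send(from=C, to=A, msg='pong')): A:[sync,pong] B:[] C:[ping] D:[req,data,start]
After 10 (send(from=C, to=B, msg='tick')): A:[sync,pong] B:[tick] C:[ping] D:[req,data,start]
After 11 (process(C)): A:[sync,pong] B:[tick] C:[] D:[req,data,start]
After 12 (send(from=D, to=B, msg='bye')): A:[sync,pong] B:[tick,bye] C:[] D:[req,data,start]

Answer: 2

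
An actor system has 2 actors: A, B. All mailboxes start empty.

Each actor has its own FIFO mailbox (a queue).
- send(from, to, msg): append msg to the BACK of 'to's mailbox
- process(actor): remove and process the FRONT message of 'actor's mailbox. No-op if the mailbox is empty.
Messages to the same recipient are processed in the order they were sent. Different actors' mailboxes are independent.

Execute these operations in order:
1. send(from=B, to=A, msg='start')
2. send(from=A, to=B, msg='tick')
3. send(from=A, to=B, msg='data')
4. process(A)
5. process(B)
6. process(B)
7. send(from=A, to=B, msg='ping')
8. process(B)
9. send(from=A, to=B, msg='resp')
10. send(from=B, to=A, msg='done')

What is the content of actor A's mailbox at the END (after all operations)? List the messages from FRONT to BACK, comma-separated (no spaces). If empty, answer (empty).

Answer: done

Derivation:
After 1 (send(from=B, to=A, msg='start')): A:[start] B:[]
After 2 (send(from=A, to=B, msg='tick')): A:[start] B:[tick]
After 3 (send(from=A, to=B, msg='data')): A:[start] B:[tick,data]
After 4 (process(A)): A:[] B:[tick,data]
After 5 (process(B)): A:[] B:[data]
After 6 (process(B)): A:[] B:[]
After 7 (send(from=A, to=B, msg='ping')): A:[] B:[ping]
After 8 (process(B)): A:[] B:[]
After 9 (send(from=A, to=B, msg='resp')): A:[] B:[resp]
After 10 (send(from=B, to=A, msg='done')): A:[done] B:[resp]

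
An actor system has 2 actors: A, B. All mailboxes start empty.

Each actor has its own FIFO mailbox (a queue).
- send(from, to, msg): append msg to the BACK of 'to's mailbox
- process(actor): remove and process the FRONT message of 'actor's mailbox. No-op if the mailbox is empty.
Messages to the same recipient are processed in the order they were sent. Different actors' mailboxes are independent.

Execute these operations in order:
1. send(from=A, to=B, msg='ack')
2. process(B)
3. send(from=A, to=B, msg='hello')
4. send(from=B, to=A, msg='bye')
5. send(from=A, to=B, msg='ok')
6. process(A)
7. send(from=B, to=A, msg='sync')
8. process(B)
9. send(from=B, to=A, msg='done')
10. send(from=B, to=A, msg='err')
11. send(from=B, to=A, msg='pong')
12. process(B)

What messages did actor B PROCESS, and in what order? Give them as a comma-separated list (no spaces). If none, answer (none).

After 1 (send(from=A, to=B, msg='ack')): A:[] B:[ack]
After 2 (process(B)): A:[] B:[]
After 3 (send(from=A, to=B, msg='hello')): A:[] B:[hello]
After 4 (send(from=B, to=A, msg='bye')): A:[bye] B:[hello]
After 5 (send(from=A, to=B, msg='ok')): A:[bye] B:[hello,ok]
After 6 (process(A)): A:[] B:[hello,ok]
After 7 (send(from=B, to=A, msg='sync')): A:[sync] B:[hello,ok]
After 8 (process(B)): A:[sync] B:[ok]
After 9 (send(from=B, to=A, msg='done')): A:[sync,done] B:[ok]
After 10 (send(from=B, to=A, msg='err')): A:[sync,done,err] B:[ok]
After 11 (send(from=B, to=A, msg='pong')): A:[sync,done,err,pong] B:[ok]
After 12 (process(B)): A:[sync,done,err,pong] B:[]

Answer: ack,hello,ok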